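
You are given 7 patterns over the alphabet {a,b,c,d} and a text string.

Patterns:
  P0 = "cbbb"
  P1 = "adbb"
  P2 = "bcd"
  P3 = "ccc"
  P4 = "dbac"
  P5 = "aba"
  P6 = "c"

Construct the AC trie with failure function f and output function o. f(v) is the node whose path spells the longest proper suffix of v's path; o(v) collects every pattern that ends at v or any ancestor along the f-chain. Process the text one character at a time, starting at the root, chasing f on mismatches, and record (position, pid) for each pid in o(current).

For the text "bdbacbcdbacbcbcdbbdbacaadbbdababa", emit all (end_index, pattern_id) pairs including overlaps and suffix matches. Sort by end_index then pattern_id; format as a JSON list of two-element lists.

Build automaton:
Trie (insert patterns):
  n0 'ε': a→5 b→9 c→1 d→14
  n1 'c': b→2 c→12  ←P6
  n2 'cb': b→3
  n3 'cbb': b→4
  n4 'cbbb': ·  ←P0
  n5 'a': b→18 d→6
  n6 'ad': b→7
  n7 'adb': b→8
  n8 'adbb': ·  ←P1
  n9 'b': c→10
  n10 'bc': d→11
  n11 'bcd': ·  ←P2
  n12 'cc': c→13
  n13 'ccc': ·  ←P3
  n14 'd': b→15
  n15 'db': a→16
  n16 'dba': c→17
  n17 'dbac': ·  ←P4
  n18 'ab': a→19
  n19 'aba': ·  ←P5

BFS fail/out derivation:
  n1('c'): parent n0 fail=0; on 'c' 0 → fail=0;  out {6}∪∅={6}
  n5('a'): parent n0 fail=0; on 'a' 0 → fail=0;  out ∅∪∅=∅
  n9('b'): parent n0 fail=0; on 'b' 0 → fail=0;  out ∅∪∅=∅
  n14('d'): parent n0 fail=0; on 'd' 0 → fail=0;  out ∅∪∅=∅
  n2('cb'): parent n1 fail=0; on 'b' 0 → fail=9;  out ∅∪∅=∅
  n6('ad'): parent n5 fail=0; on 'd' 0 → fail=14;  out ∅∪∅=∅
  n10('bc'): parent n9 fail=0; on 'c' 0 → fail=1;  out ∅∪{6}={6}
  n12('cc'): parent n1 fail=0; on 'c' 0 → fail=1;  out ∅∪{6}={6}
  n15('db'): parent n14 fail=0; on 'b' 0 → fail=9;  out ∅∪∅=∅
  n18('ab'): parent n5 fail=0; on 'b' 0 → fail=9;  out ∅∪∅=∅
  n3('cbb'): parent n2 fail=9; on 'b' 9→0 → fail=9;  out ∅∪∅=∅
  n7('adb'): parent n6 fail=14; on 'b' 14 → fail=15;  out ∅∪∅=∅
  n11('bcd'): parent n10 fail=1; on 'd' 1→0 → fail=14;  out {2}∪∅={2}
  n13('ccc'): parent n12 fail=1; on 'c' 1 → fail=12;  out {3}∪{6}={3,6}
  n16('dba'): parent n15 fail=9; on 'a' 9→0 → fail=5;  out ∅∪∅=∅
  n19('aba'): parent n18 fail=9; on 'a' 9→0 → fail=5;  out {5}∪∅={5}
  n4('cbbb'): parent n3 fail=9; on 'b' 9→0 → fail=9;  out {0}∪∅={0}
  n8('adbb'): parent n7 fail=15; on 'b' 15→9→0 → fail=9;  out {1}∪∅={1}
  n17('dbac'): parent n16 fail=5; on 'c' 5→0 → fail=1;  out {4}∪{6}={4,6}

Run:
pos 0 'b': at 9
pos 1 'd': at 14 (via fail)
pos 2 'b': at 15
pos 3 'a': at 16
pos 4 'c': at 17  → match P4@[1:4],P6@[4:4]
pos 5 'b': at 2 (via fail)
pos 6 'c': at 10 (via fail)  → match P6@[6:6]
pos 7 'd': at 11  → match P2@[5:7]
pos 8 'b': at 15 (via fail)
pos 9 'a': at 16
pos 10 'c': at 17  → match P4@[7:10],P6@[10:10]
pos 11 'b': at 2 (via fail)
pos 12 'c': at 10 (via fail)  → match P6@[12:12]
pos 13 'b': at 2 (via fail)
pos 14 'c': at 10 (via fail)  → match P6@[14:14]
pos 15 'd': at 11  → match P2@[13:15]
pos 16 'b': at 15 (via fail)
pos 17 'b': at 9 (via fail)
pos 18 'd': at 14 (via fail)
pos 19 'b': at 15
pos 20 'a': at 16
pos 21 'c': at 17  → match P4@[18:21],P6@[21:21]
pos 22 'a': at 5 (via fail)
pos 23 'a': at 5 (via fail)
pos 24 'd': at 6
pos 25 'b': at 7
pos 26 'b': at 8  → match P1@[23:26]
pos 27 'd': at 14 (via fail)
pos 28 'a': at 5 (via fail)
pos 29 'b': at 18
pos 30 'a': at 19  → match P5@[28:30]
pos 31 'b': at 18 (via fail)
pos 32 'a': at 19  → match P5@[30:32]

All matches (sorted): [[4,4],[4,6],[6,6],[7,2],[10,4],[10,6],[12,6],[14,6],[15,2],[21,4],[21,6],[26,1],[30,5],[32,5]]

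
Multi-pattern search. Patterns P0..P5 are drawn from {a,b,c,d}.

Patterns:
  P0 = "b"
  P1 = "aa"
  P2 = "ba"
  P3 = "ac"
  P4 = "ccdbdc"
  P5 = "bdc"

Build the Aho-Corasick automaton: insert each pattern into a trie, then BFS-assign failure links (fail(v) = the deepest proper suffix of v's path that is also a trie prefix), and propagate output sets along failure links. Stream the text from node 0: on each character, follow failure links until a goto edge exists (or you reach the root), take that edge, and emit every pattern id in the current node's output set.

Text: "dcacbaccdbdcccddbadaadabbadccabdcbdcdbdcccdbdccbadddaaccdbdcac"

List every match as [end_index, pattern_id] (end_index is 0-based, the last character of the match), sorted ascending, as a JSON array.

Build:
Trie (insert patterns):
  n0 'ε': a→2 b→1 c→6
  n1 'b': a→4 d→12  ←P0
  n2 'a': a→3 c→5
  n3 'aa': ·  ←P1
  n4 'ba': ·  ←P2
  n5 'ac': ·  ←P3
  n6 'c': c→7
  n7 'cc': d→8
  n8 'ccd': b→9
  n9 'ccdb': d→10
  n10 'ccdbd': c→11
  n11 'ccdbdc': ·  ←P4
  n12 'bd': c→13
  n13 'bdc': ·  ←P5

BFS fail/out derivation:
  fail(1) 'b': from fail(0)=0 chase 'b': 0 ⇒ 0;  out={0}∪out(0)={0}
  fail(2) 'a': from fail(0)=0 chase 'a': 0 ⇒ 0;  out=∅∪out(0)=∅
  fail(6) 'c': from fail(0)=0 chase 'c': 0 ⇒ 0;  out=∅∪out(0)=∅
  fail(3) 'aa': from fail(2)=0 chase 'a': 0 ⇒ 2;  out={1}∪out(2)={1}
  fail(4) 'ba': from fail(1)=0 chase 'a': 0 ⇒ 2;  out={2}∪out(2)={2}
  fail(5) 'ac': from fail(2)=0 chase 'c': 0 ⇒ 6;  out={3}∪out(6)={3}
  fail(7) 'cc': from fail(6)=0 chase 'c': 0 ⇒ 6;  out=∅∪out(6)=∅
  fail(12) 'bd': from fail(1)=0 chase 'd': 0 ⇒ 0;  out=∅∪out(0)=∅
  fail(8) 'ccd': from fail(7)=6 chase 'd': 6→0 ⇒ 0;  out=∅∪out(0)=∅
  fail(13) 'bdc': from fail(12)=0 chase 'c': 0 ⇒ 6;  out={5}∪out(6)={5}
  fail(9) 'ccdb': from fail(8)=0 chase 'b': 0 ⇒ 1;  out=∅∪out(1)={0}
  fail(10) 'ccdbd': from fail(9)=1 chase 'd': 1 ⇒ 12;  out=∅∪out(12)=∅
  fail(11) 'ccdbdc': from fail(10)=12 chase 'c': 12 ⇒ 13;  out={4}∪out(13)={4,5}

Scan:
pos 0 'd': at 0
pos 1 'c': at 6
pos 2 'a': at 2 (fail-walked)
pos 3 'c': at 5  ** P3@[2:3]
pos 4 'b': at 1 (fail-walked)  ** P0@[4:4]
pos 5 'a': at 4  ** P2@[4:5]
pos 6 'c': at 5 (fail-walked)  ** P3@[5:6]
pos 7 'c': at 7 (fail-walked)
pos 8 'd': at 8
pos 9 'b': at 9  ** P0@[9:9]
pos 10 'd': at 10
pos 11 'c': at 11  ** P4@[6:11],P5@[9:11]
pos 12 'c': at 7 (fail-walked)
pos 13 'c': at 7 (fail-walked)
pos 14 'd': at 8
pos 15 'd': at 0 (fail-walked)
pos 16 'b': at 1  ** P0@[16:16]
pos 17 'a': at 4  ** P2@[16:17]
pos 18 'd': at 0 (fail-walked)
pos 19 'a': at 2
pos 20 'a': at 3  ** P1@[19:20]
pos 21 'd': at 0 (fail-walked)
pos 22 'a': at 2
pos 23 'b': at 1 (fail-walked)  ** P0@[23:23]
pos 24 'b': at 1 (fail-walked)  ** P0@[24:24]
pos 25 'a': at 4  ** P2@[24:25]
pos 26 'd': at 0 (fail-walked)
pos 27 'c': at 6
pos 28 'c': at 7
pos 29 'a': at 2 (fail-walked)
pos 30 'b': at 1 (fail-walked)  ** P0@[30:30]
pos 31 'd': at 12
pos 32 'c': at 13  ** P5@[30:32]
pos 33 'b': at 1 (fail-walked)  ** P0@[33:33]
pos 34 'd': at 12
pos 35 'c': at 13  ** P5@[33:35]
pos 36 'd': at 0 (fail-walked)
pos 37 'b': at 1  ** P0@[37:37]
pos 38 'd': at 12
pos 39 'c': at 13  ** P5@[37:39]
pos 40 'c': at 7 (fail-walked)
pos 41 'c': at 7 (fail-walked)
pos 42 'd': at 8
pos 43 'b': at 9  ** P0@[43:43]
pos 44 'd': at 10
pos 45 'c': at 11  ** P4@[40:45],P5@[43:45]
pos 46 'c': at 7 (fail-walked)
pos 47 'b': at 1 (fail-walked)  ** P0@[47:47]
pos 48 'a': at 4  ** P2@[47:48]
pos 49 'd': at 0 (fail-walked)
pos 50 'd': at 0
pos 51 'd': at 0
pos 52 'a': at 2
pos 53 'a': at 3  ** P1@[52:53]
pos 54 'c': at 5 (fail-walked)  ** P3@[53:54]
pos 55 'c': at 7 (fail-walked)
pos 56 'd': at 8
pos 57 'b': at 9  ** P0@[57:57]
pos 58 'd': at 10
pos 59 'c': at 11  ** P4@[54:59],P5@[57:59]
pos 60 'a': at 2 (fail-walked)
pos 61 'c': at 5  ** P3@[60:61]

Result: [[3,3],[4,0],[5,2],[6,3],[9,0],[11,4],[11,5],[16,0],[17,2],[20,1],[23,0],[24,0],[25,2],[30,0],[32,5],[33,0],[35,5],[37,0],[39,5],[43,0],[45,4],[45,5],[47,0],[48,2],[53,1],[54,3],[57,0],[59,4],[59,5],[61,3]]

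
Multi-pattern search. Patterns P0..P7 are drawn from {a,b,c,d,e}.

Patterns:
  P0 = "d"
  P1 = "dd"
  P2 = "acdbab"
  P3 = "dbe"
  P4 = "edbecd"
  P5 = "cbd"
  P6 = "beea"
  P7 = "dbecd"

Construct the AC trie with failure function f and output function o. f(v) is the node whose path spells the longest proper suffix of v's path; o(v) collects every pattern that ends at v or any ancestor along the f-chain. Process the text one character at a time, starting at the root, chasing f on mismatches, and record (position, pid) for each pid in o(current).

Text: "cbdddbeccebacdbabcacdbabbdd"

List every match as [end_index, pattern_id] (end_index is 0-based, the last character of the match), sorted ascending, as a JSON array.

Build:
Trie (insert patterns):
  0='ε' goto a→3 b→20 c→17 d→1 e→11
  1='d' goto b→9 d→2  [P0 ends]
  2='dd' goto ·  [P1 ends]
  3='a' goto c→4
  4='ac' goto d→5
  5='acd' goto b→6
  6='acdb' goto a→7
  7='acdba' goto b→8
  8='acdbab' goto ·  [P2 ends]
  9='db' goto e→10
  10='dbe' goto c→24  [P3 ends]
  11='e' goto d→12
  12='ed' goto b→13
  13='edb' goto e→14
  14='edbe' goto c→15
  15='edbec' goto d→16
  16='edbecd' goto ·  [P4 ends]
  17='c' goto b→18
  18='cb' goto d→19
  19='cbd' goto ·  [P5 ends]
  20='b' goto e→21
  21='be' goto e→22
  22='bee' goto a→23
  23='beea' goto ·  [P6 ends]
  24='dbec' goto d→25
  25='dbecd' goto ·  [P7 ends]

BFS fail/out derivation:
  fail(1) 'd': from fail(0)=0 chase 'd': 0 ⇒ 0;  out={0}∪out(0)={0}
  fail(3) 'a': from fail(0)=0 chase 'a': 0 ⇒ 0;  out=∅∪out(0)=∅
  fail(11) 'e': from fail(0)=0 chase 'e': 0 ⇒ 0;  out=∅∪out(0)=∅
  fail(17) 'c': from fail(0)=0 chase 'c': 0 ⇒ 0;  out=∅∪out(0)=∅
  fail(20) 'b': from fail(0)=0 chase 'b': 0 ⇒ 0;  out=∅∪out(0)=∅
  fail(2) 'dd': from fail(1)=0 chase 'd': 0 ⇒ 1;  out={1}∪out(1)={0,1}
  fail(4) 'ac': from fail(3)=0 chase 'c': 0 ⇒ 17;  out=∅∪out(17)=∅
  fail(9) 'db': from fail(1)=0 chase 'b': 0 ⇒ 20;  out=∅∪out(20)=∅
  fail(12) 'ed': from fail(11)=0 chase 'd': 0 ⇒ 1;  out=∅∪out(1)={0}
  fail(18) 'cb': from fail(17)=0 chase 'b': 0 ⇒ 20;  out=∅∪out(20)=∅
  fail(21) 'be': from fail(20)=0 chase 'e': 0 ⇒ 11;  out=∅∪out(11)=∅
  fail(5) 'acd': from fail(4)=17 chase 'd': 17→0 ⇒ 1;  out=∅∪out(1)={0}
  fail(10) 'dbe': from fail(9)=20 chase 'e': 20 ⇒ 21;  out={3}∪out(21)={3}
  fail(13) 'edb': from fail(12)=1 chase 'b': 1 ⇒ 9;  out=∅∪out(9)=∅
  fail(19) 'cbd': from fail(18)=20 chase 'd': 20→0 ⇒ 1;  out={5}∪out(1)={0,5}
  fail(22) 'bee': from fail(21)=11 chase 'e': 11→0 ⇒ 11;  out=∅∪out(11)=∅
  fail(6) 'acdb': from fail(5)=1 chase 'b': 1 ⇒ 9;  out=∅∪out(9)=∅
  fail(14) 'edbe': from fail(13)=9 chase 'e': 9 ⇒ 10;  out=∅∪out(10)={3}
  fail(23) 'beea': from fail(22)=11 chase 'a': 11→0 ⇒ 3;  out={6}∪out(3)={6}
  fail(24) 'dbec': from fail(10)=21 chase 'c': 21→11→0 ⇒ 17;  out=∅∪out(17)=∅
  fail(7) 'acdba': from fail(6)=9 chase 'a': 9→20→0 ⇒ 3;  out=∅∪out(3)=∅
  fail(15) 'edbec': from fail(14)=10 chase 'c': 10 ⇒ 24;  out=∅∪out(24)=∅
  fail(25) 'dbecd': from fail(24)=17 chase 'd': 17→0 ⇒ 1;  out={7}∪out(1)={0,7}
  fail(8) 'acdbab': from fail(7)=3 chase 'b': 3→0 ⇒ 20;  out={2}∪out(20)={2}
  fail(16) 'edbecd': from fail(15)=24 chase 'd': 24 ⇒ 25;  out={4}∪out(25)={0,4,7}

Text stream:
[0] read 'c'  n0⇒n17
[1] read 'b'  n17⇒n18
[2] read 'd'  n18⇒n19  emit P0@[2:2],P5@[0:2]
[3] read 'd'  n19⇒n2 (via fail)  emit P0@[3:3],P1@[2:3]
[4] read 'd'  n2⇒n2 (via fail)  emit P0@[4:4],P1@[3:4]
[5] read 'b'  n2⇒n9 (via fail)
[6] read 'e'  n9⇒n10  emit P3@[4:6]
[7] read 'c'  n10⇒n24
[8] read 'c'  n24⇒n17 (via fail)
[9] read 'e'  n17⇒n11 (via fail)
[10] read 'b'  n11⇒n20 (via fail)
[11] read 'a'  n20⇒n3 (via fail)
[12] read 'c'  n3⇒n4
[13] read 'd'  n4⇒n5  emit P0@[13:13]
[14] read 'b'  n5⇒n6
[15] read 'a'  n6⇒n7
[16] read 'b'  n7⇒n8  emit P2@[11:16]
[17] read 'c'  n8⇒n17 (via fail)
[18] read 'a'  n17⇒n3 (via fail)
[19] read 'c'  n3⇒n4
[20] read 'd'  n4⇒n5  emit P0@[20:20]
[21] read 'b'  n5⇒n6
[22] read 'a'  n6⇒n7
[23] read 'b'  n7⇒n8  emit P2@[18:23]
[24] read 'b'  n8⇒n20 (via fail)
[25] read 'd'  n20⇒n1 (via fail)  emit P0@[25:25]
[26] read 'd'  n1⇒n2  emit P0@[26:26],P1@[25:26]

All matches (sorted): [[2,0],[2,5],[3,0],[3,1],[4,0],[4,1],[6,3],[13,0],[16,2],[20,0],[23,2],[25,0],[26,0],[26,1]]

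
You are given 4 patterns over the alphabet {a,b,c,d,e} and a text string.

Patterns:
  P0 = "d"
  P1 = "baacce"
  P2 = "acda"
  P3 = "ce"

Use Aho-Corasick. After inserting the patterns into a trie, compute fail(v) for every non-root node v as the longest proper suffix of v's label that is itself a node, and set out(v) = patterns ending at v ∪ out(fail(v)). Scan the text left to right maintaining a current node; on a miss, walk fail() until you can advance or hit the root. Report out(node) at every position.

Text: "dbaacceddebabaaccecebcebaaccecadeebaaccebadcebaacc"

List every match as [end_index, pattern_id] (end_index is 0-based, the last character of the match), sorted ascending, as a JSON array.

Build:
Trie (insert patterns):
  0='ε' goto a→8 b→2 c→12 d→1
  1='d' goto ·  ←P0
  2='b' goto a→3
  3='ba' goto a→4
  4='baa' goto c→5
  5='baac' goto c→6
  6='baacc' goto e→7
  7='baacce' goto ·  ←P1
  8='a' goto c→9
  9='ac' goto d→10
  10='acd' goto a→11
  11='acda' goto ·  ←P2
  12='c' goto e→13
  13='ce' goto ·  ←P3

Failure links (BFS by depth):
  n1('d'): parent n0 fail=0; on 'd' 0 → fail=0;  out {0}∪∅={0}
  n2('b'): parent n0 fail=0; on 'b' 0 → fail=0;  out ∅∪∅=∅
  n8('a'): parent n0 fail=0; on 'a' 0 → fail=0;  out ∅∪∅=∅
  n12('c'): parent n0 fail=0; on 'c' 0 → fail=0;  out ∅∪∅=∅
  n3('ba'): parent n2 fail=0; on 'a' 0 → fail=8;  out ∅∪∅=∅
  n9('ac'): parent n8 fail=0; on 'c' 0 → fail=12;  out ∅∪∅=∅
  n13('ce'): parent n12 fail=0; on 'e' 0 → fail=0;  out {3}∪∅={3}
  n4('baa'): parent n3 fail=8; on 'a' 8→0 → fail=8;  out ∅∪∅=∅
  n10('acd'): parent n9 fail=12; on 'd' 12→0 → fail=1;  out ∅∪{0}={0}
  n5('baac'): parent n4 fail=8; on 'c' 8 → fail=9;  out ∅∪∅=∅
  n11('acda'): parent n10 fail=1; on 'a' 1→0 → fail=8;  out {2}∪∅={2}
  n6('baacc'): parent n5 fail=9; on 'c' 9→12→0 → fail=12;  out ∅∪∅=∅
  n7('baacce'): parent n6 fail=12; on 'e' 12 → fail=13;  out {1}∪{3}={1,3}

Scan:
[0] read 'd'  n0⇒n1  → match P0@[0:0]
[1] read 'b'  n1⇒n2 (via fail)
[2] read 'a'  n2⇒n3
[3] read 'a'  n3⇒n4
[4] read 'c'  n4⇒n5
[5] read 'c'  n5⇒n6
[6] read 'e'  n6⇒n7  → match P1@[1:6],P3@[5:6]
[7] read 'd'  n7⇒n1 (via fail)  → match P0@[7:7]
[8] read 'd'  n1⇒n1 (via fail)  → match P0@[8:8]
[9] read 'e'  n1⇒n0 (via fail)
[10] read 'b'  n0⇒n2
[11] read 'a'  n2⇒n3
[12] read 'b'  n3⇒n2 (via fail)
[13] read 'a'  n2⇒n3
[14] read 'a'  n3⇒n4
[15] read 'c'  n4⇒n5
[16] read 'c'  n5⇒n6
[17] read 'e'  n6⇒n7  → match P1@[12:17],P3@[16:17]
[18] read 'c'  n7⇒n12 (via fail)
[19] read 'e'  n12⇒n13  → match P3@[18:19]
[20] read 'b'  n13⇒n2 (via fail)
[21] read 'c'  n2⇒n12 (via fail)
[22] read 'e'  n12⇒n13  → match P3@[21:22]
[23] read 'b'  n13⇒n2 (via fail)
[24] read 'a'  n2⇒n3
[25] read 'a'  n3⇒n4
[26] read 'c'  n4⇒n5
[27] read 'c'  n5⇒n6
[28] read 'e'  n6⇒n7  → match P1@[23:28],P3@[27:28]
[29] read 'c'  n7⇒n12 (via fail)
[30] read 'a'  n12⇒n8 (via fail)
[31] read 'd'  n8⇒n1 (via fail)  → match P0@[31:31]
[32] read 'e'  n1⇒n0 (via fail)
[33] read 'e'  n0⇒n0
[34] read 'b'  n0⇒n2
[35] read 'a'  n2⇒n3
[36] read 'a'  n3⇒n4
[37] read 'c'  n4⇒n5
[38] read 'c'  n5⇒n6
[39] read 'e'  n6⇒n7  → match P1@[34:39],P3@[38:39]
[40] read 'b'  n7⇒n2 (via fail)
[41] read 'a'  n2⇒n3
[42] read 'd'  n3⇒n1 (via fail)  → match P0@[42:42]
[43] read 'c'  n1⇒n12 (via fail)
[44] read 'e'  n12⇒n13  → match P3@[43:44]
[45] read 'b'  n13⇒n2 (via fail)
[46] read 'a'  n2⇒n3
[47] read 'a'  n3⇒n4
[48] read 'c'  n4⇒n5
[49] read 'c'  n5⇒n6

All matches (sorted): [[0,0],[6,1],[6,3],[7,0],[8,0],[17,1],[17,3],[19,3],[22,3],[28,1],[28,3],[31,0],[39,1],[39,3],[42,0],[44,3]]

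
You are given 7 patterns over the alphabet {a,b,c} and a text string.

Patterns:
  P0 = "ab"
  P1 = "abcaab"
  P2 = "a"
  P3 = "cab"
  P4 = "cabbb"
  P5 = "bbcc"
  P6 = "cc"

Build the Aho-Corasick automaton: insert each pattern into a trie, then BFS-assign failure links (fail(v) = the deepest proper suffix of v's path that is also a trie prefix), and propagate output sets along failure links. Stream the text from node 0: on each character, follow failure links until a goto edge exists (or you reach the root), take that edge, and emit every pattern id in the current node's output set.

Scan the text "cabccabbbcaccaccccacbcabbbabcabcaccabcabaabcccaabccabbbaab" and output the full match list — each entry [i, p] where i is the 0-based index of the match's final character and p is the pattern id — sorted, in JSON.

Construct AC machine:
Trie nodes:
  0='ε' goto a→1 b→12 c→7
  1='a' goto b→2  [P2 ends]
  2='ab' goto c→3  [P0 ends]
  3='abc' goto a→4
  4='abca' goto a→5
  5='abcaa' goto b→6
  6='abcaab' goto ·  [P1 ends]
  7='c' goto a→8 c→16
  8='ca' goto b→9
  9='cab' goto b→10  [P3 ends]
  10='cabb' goto b→11
  11='cabbb' goto ·  [P4 ends]
  12='b' goto b→13
  13='bb' goto c→14
  14='bbc' goto c→15
  15='bbcc' goto ·  [P5 ends]
  16='cc' goto ·  [P6 ends]

BFS fail/out derivation:
  n1('a'): parent n0 fail=0; on 'a' 0 → fail=0;  out {2}∪∅={2}
  n7('c'): parent n0 fail=0; on 'c' 0 → fail=0;  out ∅∪∅=∅
  n12('b'): parent n0 fail=0; on 'b' 0 → fail=0;  out ∅∪∅=∅
  n2('ab'): parent n1 fail=0; on 'b' 0 → fail=12;  out {0}∪∅={0}
  n8('ca'): parent n7 fail=0; on 'a' 0 → fail=1;  out ∅∪{2}={2}
  n13('bb'): parent n12 fail=0; on 'b' 0 → fail=12;  out ∅∪∅=∅
  n16('cc'): parent n7 fail=0; on 'c' 0 → fail=7;  out {6}∪∅={6}
  n3('abc'): parent n2 fail=12; on 'c' 12→0 → fail=7;  out ∅∪∅=∅
  n9('cab'): parent n8 fail=1; on 'b' 1 → fail=2;  out {3}∪{0}={0,3}
  n14('bbc'): parent n13 fail=12; on 'c' 12→0 → fail=7;  out ∅∪∅=∅
  n4('abca'): parent n3 fail=7; on 'a' 7 → fail=8;  out ∅∪{2}={2}
  n10('cabb'): parent n9 fail=2; on 'b' 2→12 → fail=13;  out ∅∪∅=∅
  n15('bbcc'): parent n14 fail=7; on 'c' 7 → fail=16;  out {5}∪{6}={5,6}
  n5('abcaa'): parent n4 fail=8; on 'a' 8→1→0 → fail=1;  out ∅∪{2}={2}
  n11('cabbb'): parent n10 fail=13; on 'b' 13→12 → fail=13;  out {4}∪∅={4}
  n6('abcaab'): parent n5 fail=1; on 'b' 1 → fail=2;  out {1}∪{0}={0,1}

Run:
i=0 'c': node 0→7
i=1 'a': node 7→8  emit P2@[1:1]
i=2 'b': node 8→9  emit P0@[1:2],P3@[0:2]
i=3 'c': node 9→3 ·f
i=4 'c': node 3→16 ·f  emit P6@[3:4]
i=5 'a': node 16→8 ·f  emit P2@[5:5]
i=6 'b': node 8→9  emit P0@[5:6],P3@[4:6]
i=7 'b': node 9→10
i=8 'b': node 10→11  emit P4@[4:8]
i=9 'c': node 11→14 ·f
i=10 'a': node 14→8 ·f  emit P2@[10:10]
i=11 'c': node 8→7 ·f
i=12 'c': node 7→16  emit P6@[11:12]
i=13 'a': node 16→8 ·f  emit P2@[13:13]
i=14 'c': node 8→7 ·f
i=15 'c': node 7→16  emit P6@[14:15]
i=16 'c': node 16→16 ·f  emit P6@[15:16]
i=17 'c': node 16→16 ·f  emit P6@[16:17]
i=18 'a': node 16→8 ·f  emit P2@[18:18]
i=19 'c': node 8→7 ·f
i=20 'b': node 7→12 ·f
i=21 'c': node 12→7 ·f
i=22 'a': node 7→8  emit P2@[22:22]
i=23 'b': node 8→9  emit P0@[22:23],P3@[21:23]
i=24 'b': node 9→10
i=25 'b': node 10→11  emit P4@[21:25]
i=26 'a': node 11→1 ·f  emit P2@[26:26]
i=27 'b': node 1→2  emit P0@[26:27]
i=28 'c': node 2→3
i=29 'a': node 3→4  emit P2@[29:29]
i=30 'b': node 4→9 ·f  emit P0@[29:30],P3@[28:30]
i=31 'c': node 9→3 ·f
i=32 'a': node 3→4  emit P2@[32:32]
i=33 'c': node 4→7 ·f
i=34 'c': node 7→16  emit P6@[33:34]
i=35 'a': node 16→8 ·f  emit P2@[35:35]
i=36 'b': node 8→9  emit P0@[35:36],P3@[34:36]
i=37 'c': node 9→3 ·f
i=38 'a': node 3→4  emit P2@[38:38]
i=39 'b': node 4→9 ·f  emit P0@[38:39],P3@[37:39]
i=40 'a': node 9→1 ·f  emit P2@[40:40]
i=41 'a': node 1→1 ·f  emit P2@[41:41]
i=42 'b': node 1→2  emit P0@[41:42]
i=43 'c': node 2→3
i=44 'c': node 3→16 ·f  emit P6@[43:44]
i=45 'c': node 16→16 ·f  emit P6@[44:45]
i=46 'a': node 16→8 ·f  emit P2@[46:46]
i=47 'a': node 8→1 ·f  emit P2@[47:47]
i=48 'b': node 1→2  emit P0@[47:48]
i=49 'c': node 2→3
i=50 'c': node 3→16 ·f  emit P6@[49:50]
i=51 'a': node 16→8 ·f  emit P2@[51:51]
i=52 'b': node 8→9  emit P0@[51:52],P3@[50:52]
i=53 'b': node 9→10
i=54 'b': node 10→11  emit P4@[50:54]
i=55 'a': node 11→1 ·f  emit P2@[55:55]
i=56 'a': node 1→1 ·f  emit P2@[56:56]
i=57 'b': node 1→2  emit P0@[56:57]

Result: [[1,2],[2,0],[2,3],[4,6],[5,2],[6,0],[6,3],[8,4],[10,2],[12,6],[13,2],[15,6],[16,6],[17,6],[18,2],[22,2],[23,0],[23,3],[25,4],[26,2],[27,0],[29,2],[30,0],[30,3],[32,2],[34,6],[35,2],[36,0],[36,3],[38,2],[39,0],[39,3],[40,2],[41,2],[42,0],[44,6],[45,6],[46,2],[47,2],[48,0],[50,6],[51,2],[52,0],[52,3],[54,4],[55,2],[56,2],[57,0]]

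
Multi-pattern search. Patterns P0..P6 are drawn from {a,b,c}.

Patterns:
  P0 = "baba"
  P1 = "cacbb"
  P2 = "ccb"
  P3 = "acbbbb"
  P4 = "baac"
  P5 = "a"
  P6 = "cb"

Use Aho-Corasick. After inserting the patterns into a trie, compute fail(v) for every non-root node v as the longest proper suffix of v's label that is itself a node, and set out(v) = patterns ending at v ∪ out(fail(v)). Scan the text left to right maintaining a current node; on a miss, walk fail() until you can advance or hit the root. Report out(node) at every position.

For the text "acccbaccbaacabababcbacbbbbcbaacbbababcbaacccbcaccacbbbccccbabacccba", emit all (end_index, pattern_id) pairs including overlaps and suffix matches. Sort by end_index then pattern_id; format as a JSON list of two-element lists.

Construct AC machine:
Trie nodes:
  n0 'ε': a→12 b→1 c→5
  n1 'b': a→2
  n2 'ba': a→18 b→3
  n3 'bab': a→4
  n4 'baba': ·  [P0 ends]
  n5 'c': a→6 b→20 c→10
  n6 'ca': c→7
  n7 'cac': b→8
  n8 'cacb': b→9
  n9 'cacbb': ·  [P1 ends]
  n10 'cc': b→11
  n11 'ccb': ·  [P2 ends]
  n12 'a': c→13  [P5 ends]
  n13 'ac': b→14
  n14 'acb': b→15
  n15 'acbb': b→16
  n16 'acbbb': b→17
  n17 'acbbbb': ·  [P3 ends]
  n18 'baa': c→19
  n19 'baac': ·  [P4 ends]
  n20 'cb': ·  [P6 ends]

Failure links (BFS by depth):
  fail(1) 'b': from fail(0)=0 chase 'b': 0 ⇒ 0;  out=∅∪out(0)=∅
  fail(5) 'c': from fail(0)=0 chase 'c': 0 ⇒ 0;  out=∅∪out(0)=∅
  fail(12) 'a': from fail(0)=0 chase 'a': 0 ⇒ 0;  out={5}∪out(0)={5}
  fail(2) 'ba': from fail(1)=0 chase 'a': 0 ⇒ 12;  out=∅∪out(12)={5}
  fail(6) 'ca': from fail(5)=0 chase 'a': 0 ⇒ 12;  out=∅∪out(12)={5}
  fail(10) 'cc': from fail(5)=0 chase 'c': 0 ⇒ 5;  out=∅∪out(5)=∅
  fail(13) 'ac': from fail(12)=0 chase 'c': 0 ⇒ 5;  out=∅∪out(5)=∅
  fail(20) 'cb': from fail(5)=0 chase 'b': 0 ⇒ 1;  out={6}∪out(1)={6}
  fail(3) 'bab': from fail(2)=12 chase 'b': 12→0 ⇒ 1;  out=∅∪out(1)=∅
  fail(7) 'cac': from fail(6)=12 chase 'c': 12 ⇒ 13;  out=∅∪out(13)=∅
  fail(11) 'ccb': from fail(10)=5 chase 'b': 5 ⇒ 20;  out={2}∪out(20)={2,6}
  fail(14) 'acb': from fail(13)=5 chase 'b': 5 ⇒ 20;  out=∅∪out(20)={6}
  fail(18) 'baa': from fail(2)=12 chase 'a': 12→0 ⇒ 12;  out=∅∪out(12)={5}
  fail(4) 'baba': from fail(3)=1 chase 'a': 1 ⇒ 2;  out={0}∪out(2)={0,5}
  fail(8) 'cacb': from fail(7)=13 chase 'b': 13 ⇒ 14;  out=∅∪out(14)={6}
  fail(15) 'acbb': from fail(14)=20 chase 'b': 20→1→0 ⇒ 1;  out=∅∪out(1)=∅
  fail(19) 'baac': from fail(18)=12 chase 'c': 12 ⇒ 13;  out={4}∪out(13)={4}
  fail(9) 'cacbb': from fail(8)=14 chase 'b': 14 ⇒ 15;  out={1}∪out(15)={1}
  fail(16) 'acbbb': from fail(15)=1 chase 'b': 1→0 ⇒ 1;  out=∅∪out(1)=∅
  fail(17) 'acbbbb': from fail(16)=1 chase 'b': 1→0 ⇒ 1;  out={3}∪out(1)={3}

Text stream:
i=0 'a': node 0→12  emit P5@[0:0]
i=1 'c': node 12→13
i=2 'c': node 13→10 (fail-walked)
i=3 'c': node 10→10 (fail-walked)
i=4 'b': node 10→11  emit P2@[2:4],P6@[3:4]
i=5 'a': node 11→2 (fail-walked)  emit P5@[5:5]
i=6 'c': node 2→13 (fail-walked)
i=7 'c': node 13→10 (fail-walked)
i=8 'b': node 10→11  emit P2@[6:8],P6@[7:8]
i=9 'a': node 11→2 (fail-walked)  emit P5@[9:9]
i=10 'a': node 2→18  emit P5@[10:10]
i=11 'c': node 18→19  emit P4@[8:11]
i=12 'a': node 19→6 (fail-walked)  emit P5@[12:12]
i=13 'b': node 6→1 (fail-walked)
i=14 'a': node 1→2  emit P5@[14:14]
i=15 'b': node 2→3
i=16 'a': node 3→4  emit P0@[13:16],P5@[16:16]
i=17 'b': node 4→3 (fail-walked)
i=18 'c': node 3→5 (fail-walked)
i=19 'b': node 5→20  emit P6@[18:19]
i=20 'a': node 20→2 (fail-walked)  emit P5@[20:20]
i=21 'c': node 2→13 (fail-walked)
i=22 'b': node 13→14  emit P6@[21:22]
i=23 'b': node 14→15
i=24 'b': node 15→16
i=25 'b': node 16→17  emit P3@[20:25]
i=26 'c': node 17→5 (fail-walked)
i=27 'b': node 5→20  emit P6@[26:27]
i=28 'a': node 20→2 (fail-walked)  emit P5@[28:28]
i=29 'a': node 2→18  emit P5@[29:29]
i=30 'c': node 18→19  emit P4@[27:30]
i=31 'b': node 19→14 (fail-walked)  emit P6@[30:31]
i=32 'b': node 14→15
i=33 'a': node 15→2 (fail-walked)  emit P5@[33:33]
i=34 'b': node 2→3
i=35 'a': node 3→4  emit P0@[32:35],P5@[35:35]
i=36 'b': node 4→3 (fail-walked)
i=37 'c': node 3→5 (fail-walked)
i=38 'b': node 5→20  emit P6@[37:38]
i=39 'a': node 20→2 (fail-walked)  emit P5@[39:39]
i=40 'a': node 2→18  emit P5@[40:40]
i=41 'c': node 18→19  emit P4@[38:41]
i=42 'c': node 19→10 (fail-walked)
i=43 'c': node 10→10 (fail-walked)
i=44 'b': node 10→11  emit P2@[42:44],P6@[43:44]
i=45 'c': node 11→5 (fail-walked)
i=46 'a': node 5→6  emit P5@[46:46]
i=47 'c': node 6→7
i=48 'c': node 7→10 (fail-walked)
i=49 'a': node 10→6 (fail-walked)  emit P5@[49:49]
i=50 'c': node 6→7
i=51 'b': node 7→8  emit P6@[50:51]
i=52 'b': node 8→9  emit P1@[48:52]
i=53 'b': node 9→16 (fail-walked)
i=54 'c': node 16→5 (fail-walked)
i=55 'c': node 5→10
i=56 'c': node 10→10 (fail-walked)
i=57 'c': node 10→10 (fail-walked)
i=58 'b': node 10→11  emit P2@[56:58],P6@[57:58]
i=59 'a': node 11→2 (fail-walked)  emit P5@[59:59]
i=60 'b': node 2→3
i=61 'a': node 3→4  emit P0@[58:61],P5@[61:61]
i=62 'c': node 4→13 (fail-walked)
i=63 'c': node 13→10 (fail-walked)
i=64 'c': node 10→10 (fail-walked)
i=65 'b': node 10→11  emit P2@[63:65],P6@[64:65]
i=66 'a': node 11→2 (fail-walked)  emit P5@[66:66]

All matches (sorted): [[0,5],[4,2],[4,6],[5,5],[8,2],[8,6],[9,5],[10,5],[11,4],[12,5],[14,5],[16,0],[16,5],[19,6],[20,5],[22,6],[25,3],[27,6],[28,5],[29,5],[30,4],[31,6],[33,5],[35,0],[35,5],[38,6],[39,5],[40,5],[41,4],[44,2],[44,6],[46,5],[49,5],[51,6],[52,1],[58,2],[58,6],[59,5],[61,0],[61,5],[65,2],[65,6],[66,5]]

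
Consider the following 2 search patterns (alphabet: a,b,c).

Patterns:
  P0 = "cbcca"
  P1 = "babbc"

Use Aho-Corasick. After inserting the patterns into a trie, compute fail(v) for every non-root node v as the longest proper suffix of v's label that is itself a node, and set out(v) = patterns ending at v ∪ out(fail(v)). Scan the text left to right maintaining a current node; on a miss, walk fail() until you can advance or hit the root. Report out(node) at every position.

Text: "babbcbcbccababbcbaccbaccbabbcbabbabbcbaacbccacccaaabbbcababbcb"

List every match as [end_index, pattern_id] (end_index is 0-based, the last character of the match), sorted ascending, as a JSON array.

Build:
Trie (insert patterns):
  0='ε' goto b→6 c→1
  1='c' goto b→2
  2='cb' goto c→3
  3='cbc' goto c→4
  4='cbcc' goto a→5
  5='cbcca' goto ·  ←P0
  6='b' goto a→7
  7='ba' goto b→8
  8='bab' goto b→9
  9='babb' goto c→10
  10='babbc' goto ·  ←P1

Failure links (BFS by depth):
  fail(1) 'c': from fail(0)=0 chase 'c': 0 ⇒ 0;  out=∅∪out(0)=∅
  fail(6) 'b': from fail(0)=0 chase 'b': 0 ⇒ 0;  out=∅∪out(0)=∅
  fail(2) 'cb': from fail(1)=0 chase 'b': 0 ⇒ 6;  out=∅∪out(6)=∅
  fail(7) 'ba': from fail(6)=0 chase 'a': 0 ⇒ 0;  out=∅∪out(0)=∅
  fail(3) 'cbc': from fail(2)=6 chase 'c': 6→0 ⇒ 1;  out=∅∪out(1)=∅
  fail(8) 'bab': from fail(7)=0 chase 'b': 0 ⇒ 6;  out=∅∪out(6)=∅
  fail(4) 'cbcc': from fail(3)=1 chase 'c': 1→0 ⇒ 1;  out=∅∪out(1)=∅
  fail(9) 'babb': from fail(8)=6 chase 'b': 6→0 ⇒ 6;  out=∅∪out(6)=∅
  fail(5) 'cbcca': from fail(4)=1 chase 'a': 1→0 ⇒ 0;  out={0}∪out(0)={0}
  fail(10) 'babbc': from fail(9)=6 chase 'c': 6→0 ⇒ 1;  out={1}∪out(1)={1}

Run:
i=0 'b': node 0→6
i=1 'a': node 6→7
i=2 'b': node 7→8
i=3 'b': node 8→9
i=4 'c': node 9→10  emit P1@[0:4]
i=5 'b': node 10→2 (fail-walked)
i=6 'c': node 2→3
i=7 'b': node 3→2 (fail-walked)
i=8 'c': node 2→3
i=9 'c': node 3→4
i=10 'a': node 4→5  emit P0@[6:10]
i=11 'b': node 5→6 (fail-walked)
i=12 'a': node 6→7
i=13 'b': node 7→8
i=14 'b': node 8→9
i=15 'c': node 9→10  emit P1@[11:15]
i=16 'b': node 10→2 (fail-walked)
i=17 'a': node 2→7 (fail-walked)
i=18 'c': node 7→1 (fail-walked)
i=19 'c': node 1→1 (fail-walked)
i=20 'b': node 1→2
i=21 'a': node 2→7 (fail-walked)
i=22 'c': node 7→1 (fail-walked)
i=23 'c': node 1→1 (fail-walked)
i=24 'b': node 1→2
i=25 'a': node 2→7 (fail-walked)
i=26 'b': node 7→8
i=27 'b': node 8→9
i=28 'c': node 9→10  emit P1@[24:28]
i=29 'b': node 10→2 (fail-walked)
i=30 'a': node 2→7 (fail-walked)
i=31 'b': node 7→8
i=32 'b': node 8→9
i=33 'a': node 9→7 (fail-walked)
i=34 'b': node 7→8
i=35 'b': node 8→9
i=36 'c': node 9→10  emit P1@[32:36]
i=37 'b': node 10→2 (fail-walked)
i=38 'a': node 2→7 (fail-walked)
i=39 'a': node 7→0 (fail-walked)
i=40 'c': node 0→1
i=41 'b': node 1→2
i=42 'c': node 2→3
i=43 'c': node 3→4
i=44 'a': node 4→5  emit P0@[40:44]
i=45 'c': node 5→1 (fail-walked)
i=46 'c': node 1→1 (fail-walked)
i=47 'c': node 1→1 (fail-walked)
i=48 'a': node 1→0 (fail-walked)
i=49 'a': node 0→0
i=50 'a': node 0→0
i=51 'b': node 0→6
i=52 'b': node 6→6 (fail-walked)
i=53 'b': node 6→6 (fail-walked)
i=54 'c': node 6→1 (fail-walked)
i=55 'a': node 1→0 (fail-walked)
i=56 'b': node 0→6
i=57 'a': node 6→7
i=58 'b': node 7→8
i=59 'b': node 8→9
i=60 'c': node 9→10  emit P1@[56:60]
i=61 'b': node 10→2 (fail-walked)

All matches (sorted): [[4,1],[10,0],[15,1],[28,1],[36,1],[44,0],[60,1]]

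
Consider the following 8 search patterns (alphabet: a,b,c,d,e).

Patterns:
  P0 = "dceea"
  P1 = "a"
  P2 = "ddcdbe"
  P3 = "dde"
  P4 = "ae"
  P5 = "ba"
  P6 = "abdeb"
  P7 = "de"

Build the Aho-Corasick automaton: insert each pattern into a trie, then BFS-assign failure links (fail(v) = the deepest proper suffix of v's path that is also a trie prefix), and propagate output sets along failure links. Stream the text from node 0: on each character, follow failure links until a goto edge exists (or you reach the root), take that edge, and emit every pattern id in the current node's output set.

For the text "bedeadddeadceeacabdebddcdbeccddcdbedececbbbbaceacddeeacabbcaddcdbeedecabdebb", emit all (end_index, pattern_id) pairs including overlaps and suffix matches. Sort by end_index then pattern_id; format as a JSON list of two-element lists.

Construct AC machine:
Trie nodes:
  n0 'ε': a→6 b→14 d→1
  n1 'd': c→2 d→7 e→20
  n2 'dc': e→3
  n3 'dce': e→4
  n4 'dcee': a→5
  n5 'dceea': ·  [P0 ends]
  n6 'a': b→16 e→13  [P1 ends]
  n7 'dd': c→8 e→12
  n8 'ddc': d→9
  n9 'ddcd': b→10
  n10 'ddcdb': e→11
  n11 'ddcdbe': ·  [P2 ends]
  n12 'dde': ·  [P3 ends]
  n13 'ae': ·  [P4 ends]
  n14 'b': a→15
  n15 'ba': ·  [P5 ends]
  n16 'ab': d→17
  n17 'abd': e→18
  n18 'abde': b→19
  n19 'abdeb': ·  [P6 ends]
  n20 'de': ·  [P7 ends]

BFS fail/out derivation:
  n1('d'): parent n0 fail=0; on 'd' 0 → fail=0;  out ∅∪∅=∅
  n6('a'): parent n0 fail=0; on 'a' 0 → fail=0;  out {1}∪∅={1}
  n14('b'): parent n0 fail=0; on 'b' 0 → fail=0;  out ∅∪∅=∅
  n2('dc'): parent n1 fail=0; on 'c' 0 → fail=0;  out ∅∪∅=∅
  n7('dd'): parent n1 fail=0; on 'd' 0 → fail=1;  out ∅∪∅=∅
  n13('ae'): parent n6 fail=0; on 'e' 0 → fail=0;  out {4}∪∅={4}
  n15('ba'): parent n14 fail=0; on 'a' 0 → fail=6;  out {5}∪{1}={1,5}
  n16('ab'): parent n6 fail=0; on 'b' 0 → fail=14;  out ∅∪∅=∅
  n20('de'): parent n1 fail=0; on 'e' 0 → fail=0;  out {7}∪∅={7}
  n3('dce'): parent n2 fail=0; on 'e' 0 → fail=0;  out ∅∪∅=∅
  n8('ddc'): parent n7 fail=1; on 'c' 1 → fail=2;  out ∅∪∅=∅
  n12('dde'): parent n7 fail=1; on 'e' 1 → fail=20;  out {3}∪{7}={3,7}
  n17('abd'): parent n16 fail=14; on 'd' 14→0 → fail=1;  out ∅∪∅=∅
  n4('dcee'): parent n3 fail=0; on 'e' 0 → fail=0;  out ∅∪∅=∅
  n9('ddcd'): parent n8 fail=2; on 'd' 2→0 → fail=1;  out ∅∪∅=∅
  n18('abde'): parent n17 fail=1; on 'e' 1 → fail=20;  out ∅∪{7}={7}
  n5('dceea'): parent n4 fail=0; on 'a' 0 → fail=6;  out {0}∪{1}={0,1}
  n10('ddcdb'): parent n9 fail=1; on 'b' 1→0 → fail=14;  out ∅∪∅=∅
  n19('abdeb'): parent n18 fail=20; on 'b' 20→0 → fail=14;  out {6}∪∅={6}
  n11('ddcdbe'): parent n10 fail=14; on 'e' 14→0 → fail=0;  out {2}∪∅={2}

Run:
pos 0 'b': at 14
pos 1 'e': at 0 ·f
pos 2 'd': at 1
pos 3 'e': at 20  emit P7@[2:3]
pos 4 'a': at 6 ·f  emit P1@[4:4]
pos 5 'd': at 1 ·f
pos 6 'd': at 7
pos 7 'd': at 7 ·f
pos 8 'e': at 12  emit P3@[6:8],P7@[7:8]
pos 9 'a': at 6 ·f  emit P1@[9:9]
pos 10 'd': at 1 ·f
pos 11 'c': at 2
pos 12 'e': at 3
pos 13 'e': at 4
pos 14 'a': at 5  emit P0@[10:14],P1@[14:14]
pos 15 'c': at 0 ·f
pos 16 'a': at 6  emit P1@[16:16]
pos 17 'b': at 16
pos 18 'd': at 17
pos 19 'e': at 18  emit P7@[18:19]
pos 20 'b': at 19  emit P6@[16:20]
pos 21 'd': at 1 ·f
pos 22 'd': at 7
pos 23 'c': at 8
pos 24 'd': at 9
pos 25 'b': at 10
pos 26 'e': at 11  emit P2@[21:26]
pos 27 'c': at 0 ·f
pos 28 'c': at 0
pos 29 'd': at 1
pos 30 'd': at 7
pos 31 'c': at 8
pos 32 'd': at 9
pos 33 'b': at 10
pos 34 'e': at 11  emit P2@[29:34]
pos 35 'd': at 1 ·f
pos 36 'e': at 20  emit P7@[35:36]
pos 37 'c': at 0 ·f
pos 38 'e': at 0
pos 39 'c': at 0
pos 40 'b': at 14
pos 41 'b': at 14 ·f
pos 42 'b': at 14 ·f
pos 43 'b': at 14 ·f
pos 44 'a': at 15  emit P1@[44:44],P5@[43:44]
pos 45 'c': at 0 ·f
pos 46 'e': at 0
pos 47 'a': at 6  emit P1@[47:47]
pos 48 'c': at 0 ·f
pos 49 'd': at 1
pos 50 'd': at 7
pos 51 'e': at 12  emit P3@[49:51],P7@[50:51]
pos 52 'e': at 0 ·f
pos 53 'a': at 6  emit P1@[53:53]
pos 54 'c': at 0 ·f
pos 55 'a': at 6  emit P1@[55:55]
pos 56 'b': at 16
pos 57 'b': at 14 ·f
pos 58 'c': at 0 ·f
pos 59 'a': at 6  emit P1@[59:59]
pos 60 'd': at 1 ·f
pos 61 'd': at 7
pos 62 'c': at 8
pos 63 'd': at 9
pos 64 'b': at 10
pos 65 'e': at 11  emit P2@[60:65]
pos 66 'e': at 0 ·f
pos 67 'd': at 1
pos 68 'e': at 20  emit P7@[67:68]
pos 69 'c': at 0 ·f
pos 70 'a': at 6  emit P1@[70:70]
pos 71 'b': at 16
pos 72 'd': at 17
pos 73 'e': at 18  emit P7@[72:73]
pos 74 'b': at 19  emit P6@[70:74]
pos 75 'b': at 14 ·f

Matches: [[3,7],[4,1],[8,3],[8,7],[9,1],[14,0],[14,1],[16,1],[19,7],[20,6],[26,2],[34,2],[36,7],[44,1],[44,5],[47,1],[51,3],[51,7],[53,1],[55,1],[59,1],[65,2],[68,7],[70,1],[73,7],[74,6]]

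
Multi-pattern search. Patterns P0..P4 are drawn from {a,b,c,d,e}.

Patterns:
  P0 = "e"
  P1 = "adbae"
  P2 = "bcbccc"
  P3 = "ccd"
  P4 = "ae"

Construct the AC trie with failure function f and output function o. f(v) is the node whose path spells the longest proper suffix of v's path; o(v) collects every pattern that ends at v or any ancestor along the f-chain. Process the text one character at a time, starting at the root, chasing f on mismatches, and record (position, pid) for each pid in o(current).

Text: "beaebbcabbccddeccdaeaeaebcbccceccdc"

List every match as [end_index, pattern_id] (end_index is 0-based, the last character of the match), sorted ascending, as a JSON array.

Build automaton:
Trie (insert patterns):
  n0 'ε': a→2 b→7 c→13 e→1
  n1 'e': ·  [P0 ends]
  n2 'a': d→3 e→16
  n3 'ad': b→4
  n4 'adb': a→5
  n5 'adba': e→6
  n6 'adbae': ·  [P1 ends]
  n7 'b': c→8
  n8 'bc': b→9
  n9 'bcb': c→10
  n10 'bcbc': c→11
  n11 'bcbcc': c→12
  n12 'bcbccc': ·  [P2 ends]
  n13 'c': c→14
  n14 'cc': d→15
  n15 'ccd': ·  [P3 ends]
  n16 'ae': ·  [P4 ends]

Failure links (BFS by depth):
  fail(1) 'e': from fail(0)=0 chase 'e': 0 ⇒ 0;  out={0}∪out(0)={0}
  fail(2) 'a': from fail(0)=0 chase 'a': 0 ⇒ 0;  out=∅∪out(0)=∅
  fail(7) 'b': from fail(0)=0 chase 'b': 0 ⇒ 0;  out=∅∪out(0)=∅
  fail(13) 'c': from fail(0)=0 chase 'c': 0 ⇒ 0;  out=∅∪out(0)=∅
  fail(3) 'ad': from fail(2)=0 chase 'd': 0 ⇒ 0;  out=∅∪out(0)=∅
  fail(8) 'bc': from fail(7)=0 chase 'c': 0 ⇒ 13;  out=∅∪out(13)=∅
  fail(14) 'cc': from fail(13)=0 chase 'c': 0 ⇒ 13;  out=∅∪out(13)=∅
  fail(16) 'ae': from fail(2)=0 chase 'e': 0 ⇒ 1;  out={4}∪out(1)={0,4}
  fail(4) 'adb': from fail(3)=0 chase 'b': 0 ⇒ 7;  out=∅∪out(7)=∅
  fail(9) 'bcb': from fail(8)=13 chase 'b': 13→0 ⇒ 7;  out=∅∪out(7)=∅
  fail(15) 'ccd': from fail(14)=13 chase 'd': 13→0 ⇒ 0;  out={3}∪out(0)={3}
  fail(5) 'adba': from fail(4)=7 chase 'a': 7→0 ⇒ 2;  out=∅∪out(2)=∅
  fail(10) 'bcbc': from fail(9)=7 chase 'c': 7 ⇒ 8;  out=∅∪out(8)=∅
  fail(6) 'adbae': from fail(5)=2 chase 'e': 2 ⇒ 16;  out={1}∪out(16)={0,1,4}
  fail(11) 'bcbcc': from fail(10)=8 chase 'c': 8→13 ⇒ 14;  out=∅∪out(14)=∅
  fail(12) 'bcbccc': from fail(11)=14 chase 'c': 14→13 ⇒ 14;  out={2}∪out(14)={2}

Run:
pos 0 'b': at 7
pos 1 'e': at 1 (fail-walked)  → match P0@[1:1]
pos 2 'a': at 2 (fail-walked)
pos 3 'e': at 16  → match P0@[3:3],P4@[2:3]
pos 4 'b': at 7 (fail-walked)
pos 5 'b': at 7 (fail-walked)
pos 6 'c': at 8
pos 7 'a': at 2 (fail-walked)
pos 8 'b': at 7 (fail-walked)
pos 9 'b': at 7 (fail-walked)
pos 10 'c': at 8
pos 11 'c': at 14 (fail-walked)
pos 12 'd': at 15  → match P3@[10:12]
pos 13 'd': at 0 (fail-walked)
pos 14 'e': at 1  → match P0@[14:14]
pos 15 'c': at 13 (fail-walked)
pos 16 'c': at 14
pos 17 'd': at 15  → match P3@[15:17]
pos 18 'a': at 2 (fail-walked)
pos 19 'e': at 16  → match P0@[19:19],P4@[18:19]
pos 20 'a': at 2 (fail-walked)
pos 21 'e': at 16  → match P0@[21:21],P4@[20:21]
pos 22 'a': at 2 (fail-walked)
pos 23 'e': at 16  → match P0@[23:23],P4@[22:23]
pos 24 'b': at 7 (fail-walked)
pos 25 'c': at 8
pos 26 'b': at 9
pos 27 'c': at 10
pos 28 'c': at 11
pos 29 'c': at 12  → match P2@[24:29]
pos 30 'e': at 1 (fail-walked)  → match P0@[30:30]
pos 31 'c': at 13 (fail-walked)
pos 32 'c': at 14
pos 33 'd': at 15  → match P3@[31:33]
pos 34 'c': at 13 (fail-walked)

Matches: [[1,0],[3,0],[3,4],[12,3],[14,0],[17,3],[19,0],[19,4],[21,0],[21,4],[23,0],[23,4],[29,2],[30,0],[33,3]]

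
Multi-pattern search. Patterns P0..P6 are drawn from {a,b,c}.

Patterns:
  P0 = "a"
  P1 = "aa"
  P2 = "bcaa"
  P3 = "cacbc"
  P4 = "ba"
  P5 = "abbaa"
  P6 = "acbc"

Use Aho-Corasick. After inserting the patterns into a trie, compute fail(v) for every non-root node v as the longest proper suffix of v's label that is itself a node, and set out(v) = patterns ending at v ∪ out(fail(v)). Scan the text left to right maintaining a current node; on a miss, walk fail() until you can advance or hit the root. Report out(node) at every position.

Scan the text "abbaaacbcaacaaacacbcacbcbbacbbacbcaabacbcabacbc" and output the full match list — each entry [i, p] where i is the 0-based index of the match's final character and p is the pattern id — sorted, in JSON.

Construct AC machine:
Trie nodes:
  n0 'ε': a→1 b→3 c→7
  n1 'a': a→2 b→13 c→17  [P0 ends]
  n2 'aa': ·  [P1 ends]
  n3 'b': a→12 c→4
  n4 'bc': a→5
  n5 'bca': a→6
  n6 'bcaa': ·  [P2 ends]
  n7 'c': a→8
  n8 'ca': c→9
  n9 'cac': b→10
  n10 'cacb': c→11
  n11 'cacbc': ·  [P3 ends]
  n12 'ba': ·  [P4 ends]
  n13 'ab': b→14
  n14 'abb': a→15
  n15 'abba': a→16
  n16 'abbaa': ·  [P5 ends]
  n17 'ac': b→18
  n18 'acb': c→19
  n19 'acbc': ·  [P6 ends]

BFS fail/out derivation:
  fail(1) 'a': from fail(0)=0 chase 'a': 0 ⇒ 0;  out={0}∪out(0)={0}
  fail(3) 'b': from fail(0)=0 chase 'b': 0 ⇒ 0;  out=∅∪out(0)=∅
  fail(7) 'c': from fail(0)=0 chase 'c': 0 ⇒ 0;  out=∅∪out(0)=∅
  fail(2) 'aa': from fail(1)=0 chase 'a': 0 ⇒ 1;  out={1}∪out(1)={0,1}
  fail(4) 'bc': from fail(3)=0 chase 'c': 0 ⇒ 7;  out=∅∪out(7)=∅
  fail(8) 'ca': from fail(7)=0 chase 'a': 0 ⇒ 1;  out=∅∪out(1)={0}
  fail(12) 'ba': from fail(3)=0 chase 'a': 0 ⇒ 1;  out={4}∪out(1)={0,4}
  fail(13) 'ab': from fail(1)=0 chase 'b': 0 ⇒ 3;  out=∅∪out(3)=∅
  fail(17) 'ac': from fail(1)=0 chase 'c': 0 ⇒ 7;  out=∅∪out(7)=∅
  fail(5) 'bca': from fail(4)=7 chase 'a': 7 ⇒ 8;  out=∅∪out(8)={0}
  fail(9) 'cac': from fail(8)=1 chase 'c': 1 ⇒ 17;  out=∅∪out(17)=∅
  fail(14) 'abb': from fail(13)=3 chase 'b': 3→0 ⇒ 3;  out=∅∪out(3)=∅
  fail(18) 'acb': from fail(17)=7 chase 'b': 7→0 ⇒ 3;  out=∅∪out(3)=∅
  fail(6) 'bcaa': from fail(5)=8 chase 'a': 8→1 ⇒ 2;  out={2}∪out(2)={0,1,2}
  fail(10) 'cacb': from fail(9)=17 chase 'b': 17 ⇒ 18;  out=∅∪out(18)=∅
  fail(15) 'abba': from fail(14)=3 chase 'a': 3 ⇒ 12;  out=∅∪out(12)={0,4}
  fail(19) 'acbc': from fail(18)=3 chase 'c': 3 ⇒ 4;  out={6}∪out(4)={6}
  fail(11) 'cacbc': from fail(10)=18 chase 'c': 18 ⇒ 19;  out={3}∪out(19)={3,6}
  fail(16) 'abbaa': from fail(15)=12 chase 'a': 12→1 ⇒ 2;  out={5}∪out(2)={0,1,5}

Text stream:
[0] read 'a'  n0⇒n1  ** P0@[0:0]
[1] read 'b'  n1⇒n13
[2] read 'b'  n13⇒n14
[3] read 'a'  n14⇒n15  ** P0@[3:3],P4@[2:3]
[4] read 'a'  n15⇒n16  ** P0@[4:4],P1@[3:4],P5@[0:4]
[5] read 'a'  n16⇒n2 (fail-walked)  ** P0@[5:5],P1@[4:5]
[6] read 'c'  n2⇒n17 (fail-walked)
[7] read 'b'  n17⇒n18
[8] read 'c'  n18⇒n19  ** P6@[5:8]
[9] read 'a'  n19⇒n5 (fail-walked)  ** P0@[9:9]
[10] read 'a'  n5⇒n6  ** P0@[10:10],P1@[9:10],P2@[7:10]
[11] read 'c'  n6⇒n17 (fail-walked)
[12] read 'a'  n17⇒n8 (fail-walked)  ** P0@[12:12]
[13] read 'a'  n8⇒n2 (fail-walked)  ** P0@[13:13],P1@[12:13]
[14] read 'a'  n2⇒n2 (fail-walked)  ** P0@[14:14],P1@[13:14]
[15] read 'c'  n2⇒n17 (fail-walked)
[16] read 'a'  n17⇒n8 (fail-walked)  ** P0@[16:16]
[17] read 'c'  n8⇒n9
[18] read 'b'  n9⇒n10
[19] read 'c'  n10⇒n11  ** P3@[15:19],P6@[16:19]
[20] read 'a'  n11⇒n5 (fail-walked)  ** P0@[20:20]
[21] read 'c'  n5⇒n9 (fail-walked)
[22] read 'b'  n9⇒n10
[23] read 'c'  n10⇒n11  ** P3@[19:23],P6@[20:23]
[24] read 'b'  n11⇒n3 (fail-walked)
[25] read 'b'  n3⇒n3 (fail-walked)
[26] read 'a'  n3⇒n12  ** P0@[26:26],P4@[25:26]
[27] read 'c'  n12⇒n17 (fail-walked)
[28] read 'b'  n17⇒n18
[29] read 'b'  n18⇒n3 (fail-walked)
[30] read 'a'  n3⇒n12  ** P0@[30:30],P4@[29:30]
[31] read 'c'  n12⇒n17 (fail-walked)
[32] read 'b'  n17⇒n18
[33] read 'c'  n18⇒n19  ** P6@[30:33]
[34] read 'a'  n19⇒n5 (fail-walked)  ** P0@[34:34]
[35] read 'a'  n5⇒n6  ** P0@[35:35],P1@[34:35],P2@[32:35]
[36] read 'b'  n6⇒n13 (fail-walked)
[37] read 'a'  n13⇒n12 (fail-walked)  ** P0@[37:37],P4@[36:37]
[38] read 'c'  n12⇒n17 (fail-walked)
[39] read 'b'  n17⇒n18
[40] read 'c'  n18⇒n19  ** P6@[37:40]
[41] read 'a'  n19⇒n5 (fail-walked)  ** P0@[41:41]
[42] read 'b'  n5⇒n13 (fail-walked)
[43] read 'a'  n13⇒n12 (fail-walked)  ** P0@[43:43],P4@[42:43]
[44] read 'c'  n12⇒n17 (fail-walked)
[45] read 'b'  n17⇒n18
[46] read 'c'  n18⇒n19  ** P6@[43:46]

Matches: [[0,0],[3,0],[3,4],[4,0],[4,1],[4,5],[5,0],[5,1],[8,6],[9,0],[10,0],[10,1],[10,2],[12,0],[13,0],[13,1],[14,0],[14,1],[16,0],[19,3],[19,6],[20,0],[23,3],[23,6],[26,0],[26,4],[30,0],[30,4],[33,6],[34,0],[35,0],[35,1],[35,2],[37,0],[37,4],[40,6],[41,0],[43,0],[43,4],[46,6]]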